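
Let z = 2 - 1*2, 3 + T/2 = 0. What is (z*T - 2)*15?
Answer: -30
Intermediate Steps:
T = -6 (T = -6 + 2*0 = -6 + 0 = -6)
z = 0 (z = 2 - 2 = 0)
(z*T - 2)*15 = (0*(-6) - 2)*15 = (0 - 2)*15 = -2*15 = -30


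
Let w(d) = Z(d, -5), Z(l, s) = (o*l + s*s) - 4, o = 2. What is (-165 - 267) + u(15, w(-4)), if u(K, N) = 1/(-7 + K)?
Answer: -3455/8 ≈ -431.88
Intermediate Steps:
Z(l, s) = -4 + s² + 2*l (Z(l, s) = (2*l + s*s) - 4 = (2*l + s²) - 4 = (s² + 2*l) - 4 = -4 + s² + 2*l)
w(d) = 21 + 2*d (w(d) = -4 + (-5)² + 2*d = -4 + 25 + 2*d = 21 + 2*d)
(-165 - 267) + u(15, w(-4)) = (-165 - 267) + 1/(-7 + 15) = -432 + 1/8 = -432 + ⅛ = -3455/8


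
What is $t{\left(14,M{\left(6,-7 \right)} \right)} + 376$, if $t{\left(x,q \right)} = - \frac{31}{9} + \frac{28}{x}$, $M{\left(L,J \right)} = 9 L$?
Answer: $\frac{3371}{9} \approx 374.56$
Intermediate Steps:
$t{\left(x,q \right)} = - \frac{31}{9} + \frac{28}{x}$ ($t{\left(x,q \right)} = \left(-31\right) \frac{1}{9} + \frac{28}{x} = - \frac{31}{9} + \frac{28}{x}$)
$t{\left(14,M{\left(6,-7 \right)} \right)} + 376 = \left(- \frac{31}{9} + \frac{28}{14}\right) + 376 = \left(- \frac{31}{9} + 28 \cdot \frac{1}{14}\right) + 376 = \left(- \frac{31}{9} + 2\right) + 376 = - \frac{13}{9} + 376 = \frac{3371}{9}$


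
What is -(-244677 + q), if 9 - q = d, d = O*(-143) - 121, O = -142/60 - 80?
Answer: 7689763/30 ≈ 2.5633e+5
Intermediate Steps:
O = -2471/30 (O = -142*1/60 - 80 = -71/30 - 80 = -2471/30 ≈ -82.367)
d = 349723/30 (d = -2471/30*(-143) - 121 = 353353/30 - 121 = 349723/30 ≈ 11657.)
q = -349453/30 (q = 9 - 1*349723/30 = 9 - 349723/30 = -349453/30 ≈ -11648.)
-(-244677 + q) = -(-244677 - 349453/30) = -1*(-7689763/30) = 7689763/30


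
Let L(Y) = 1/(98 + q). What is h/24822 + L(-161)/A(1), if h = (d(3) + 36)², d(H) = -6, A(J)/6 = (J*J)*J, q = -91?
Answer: 71/1182 ≈ 0.060068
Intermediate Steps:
A(J) = 6*J³ (A(J) = 6*((J*J)*J) = 6*(J²*J) = 6*J³)
L(Y) = ⅐ (L(Y) = 1/(98 - 91) = 1/7 = ⅐)
h = 900 (h = (-6 + 36)² = 30² = 900)
h/24822 + L(-161)/A(1) = 900/24822 + 1/(7*((6*1³))) = 900*(1/24822) + 1/(7*((6*1))) = 50/1379 + (⅐)/6 = 50/1379 + (⅐)*(⅙) = 50/1379 + 1/42 = 71/1182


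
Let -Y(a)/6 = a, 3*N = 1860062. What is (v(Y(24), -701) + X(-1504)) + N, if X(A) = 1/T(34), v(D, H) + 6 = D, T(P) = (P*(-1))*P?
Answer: 2149711469/3468 ≈ 6.1987e+5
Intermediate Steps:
N = 1860062/3 (N = (⅓)*1860062 = 1860062/3 ≈ 6.2002e+5)
Y(a) = -6*a
T(P) = -P² (T(P) = (-P)*P = -P²)
v(D, H) = -6 + D
X(A) = -1/1156 (X(A) = 1/(-1*34²) = 1/(-1*1156) = 1/(-1156) = -1/1156)
(v(Y(24), -701) + X(-1504)) + N = ((-6 - 6*24) - 1/1156) + 1860062/3 = ((-6 - 144) - 1/1156) + 1860062/3 = (-150 - 1/1156) + 1860062/3 = -173401/1156 + 1860062/3 = 2149711469/3468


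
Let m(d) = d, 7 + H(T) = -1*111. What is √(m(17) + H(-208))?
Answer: I*√101 ≈ 10.05*I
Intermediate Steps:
H(T) = -118 (H(T) = -7 - 1*111 = -7 - 111 = -118)
√(m(17) + H(-208)) = √(17 - 118) = √(-101) = I*√101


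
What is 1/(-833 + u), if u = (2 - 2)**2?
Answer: -1/833 ≈ -0.0012005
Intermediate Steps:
u = 0 (u = 0**2 = 0)
1/(-833 + u) = 1/(-833 + 0) = 1/(-833) = -1/833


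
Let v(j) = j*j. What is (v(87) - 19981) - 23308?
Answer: -35720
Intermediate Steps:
v(j) = j²
(v(87) - 19981) - 23308 = (87² - 19981) - 23308 = (7569 - 19981) - 23308 = -12412 - 23308 = -35720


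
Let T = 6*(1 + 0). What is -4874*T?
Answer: -29244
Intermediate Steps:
T = 6 (T = 6*1 = 6)
-4874*T = -4874*6 = -29244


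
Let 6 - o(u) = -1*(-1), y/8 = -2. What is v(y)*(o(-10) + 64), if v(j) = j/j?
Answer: 69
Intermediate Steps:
y = -16 (y = 8*(-2) = -16)
v(j) = 1
o(u) = 5 (o(u) = 6 - (-1)*(-1) = 6 - 1*1 = 6 - 1 = 5)
v(y)*(o(-10) + 64) = 1*(5 + 64) = 1*69 = 69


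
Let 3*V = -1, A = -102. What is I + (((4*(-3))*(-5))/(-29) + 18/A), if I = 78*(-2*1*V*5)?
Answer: 127073/493 ≈ 257.75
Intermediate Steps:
V = -⅓ (V = (⅓)*(-1) = -⅓ ≈ -0.33333)
I = 260 (I = 78*(-2*1*(-⅓)*5) = 78*(-(-2)*5/3) = 78*(-2*(-5/3)) = 78*(10/3) = 260)
I + (((4*(-3))*(-5))/(-29) + 18/A) = 260 + (((4*(-3))*(-5))/(-29) + 18/(-102)) = 260 + (-12*(-5)*(-1/29) + 18*(-1/102)) = 260 + (60*(-1/29) - 3/17) = 260 + (-60/29 - 3/17) = 260 - 1107/493 = 127073/493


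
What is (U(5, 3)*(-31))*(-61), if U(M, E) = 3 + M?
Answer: 15128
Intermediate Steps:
(U(5, 3)*(-31))*(-61) = ((3 + 5)*(-31))*(-61) = (8*(-31))*(-61) = -248*(-61) = 15128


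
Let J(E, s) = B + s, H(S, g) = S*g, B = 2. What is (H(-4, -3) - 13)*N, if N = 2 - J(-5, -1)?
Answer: -1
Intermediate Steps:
J(E, s) = 2 + s
N = 1 (N = 2 - (2 - 1) = 2 - 1*1 = 2 - 1 = 1)
(H(-4, -3) - 13)*N = (-4*(-3) - 13)*1 = (12 - 13)*1 = -1*1 = -1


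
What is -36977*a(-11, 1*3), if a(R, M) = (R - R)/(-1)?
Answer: 0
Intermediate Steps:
a(R, M) = 0 (a(R, M) = 0*(-1) = 0)
-36977*a(-11, 1*3) = -36977*0 = 0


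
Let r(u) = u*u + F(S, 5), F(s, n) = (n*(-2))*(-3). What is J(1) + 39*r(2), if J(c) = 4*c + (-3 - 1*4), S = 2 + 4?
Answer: 1323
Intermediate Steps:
S = 6
F(s, n) = 6*n (F(s, n) = -2*n*(-3) = 6*n)
J(c) = -7 + 4*c (J(c) = 4*c + (-3 - 4) = 4*c - 7 = -7 + 4*c)
r(u) = 30 + u² (r(u) = u*u + 6*5 = u² + 30 = 30 + u²)
J(1) + 39*r(2) = (-7 + 4*1) + 39*(30 + 2²) = (-7 + 4) + 39*(30 + 4) = -3 + 39*34 = -3 + 1326 = 1323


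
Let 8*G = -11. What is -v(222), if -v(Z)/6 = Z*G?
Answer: -3663/2 ≈ -1831.5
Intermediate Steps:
G = -11/8 (G = (⅛)*(-11) = -11/8 ≈ -1.3750)
v(Z) = 33*Z/4 (v(Z) = -6*Z*(-11)/8 = -(-33)*Z/4 = 33*Z/4)
-v(222) = -33*222/4 = -1*3663/2 = -3663/2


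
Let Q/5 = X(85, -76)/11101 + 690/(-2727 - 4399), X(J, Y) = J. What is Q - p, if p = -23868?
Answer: 55531182302/2326639 ≈ 23868.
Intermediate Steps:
Q = -1037350/2326639 (Q = 5*(85/11101 + 690/(-2727 - 4399)) = 5*(85*(1/11101) + 690/(-7126)) = 5*(5/653 + 690*(-1/7126)) = 5*(5/653 - 345/3563) = 5*(-207470/2326639) = -1037350/2326639 ≈ -0.44586)
Q - p = -1037350/2326639 - 1*(-23868) = -1037350/2326639 + 23868 = 55531182302/2326639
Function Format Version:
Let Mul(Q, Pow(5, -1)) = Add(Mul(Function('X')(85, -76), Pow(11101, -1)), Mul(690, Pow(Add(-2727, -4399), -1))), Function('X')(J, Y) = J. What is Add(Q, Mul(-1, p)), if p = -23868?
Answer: Rational(55531182302, 2326639) ≈ 23868.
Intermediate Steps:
Q = Rational(-1037350, 2326639) (Q = Mul(5, Add(Mul(85, Pow(11101, -1)), Mul(690, Pow(Add(-2727, -4399), -1)))) = Mul(5, Add(Mul(85, Rational(1, 11101)), Mul(690, Pow(-7126, -1)))) = Mul(5, Add(Rational(5, 653), Mul(690, Rational(-1, 7126)))) = Mul(5, Add(Rational(5, 653), Rational(-345, 3563))) = Mul(5, Rational(-207470, 2326639)) = Rational(-1037350, 2326639) ≈ -0.44586)
Add(Q, Mul(-1, p)) = Add(Rational(-1037350, 2326639), Mul(-1, -23868)) = Add(Rational(-1037350, 2326639), 23868) = Rational(55531182302, 2326639)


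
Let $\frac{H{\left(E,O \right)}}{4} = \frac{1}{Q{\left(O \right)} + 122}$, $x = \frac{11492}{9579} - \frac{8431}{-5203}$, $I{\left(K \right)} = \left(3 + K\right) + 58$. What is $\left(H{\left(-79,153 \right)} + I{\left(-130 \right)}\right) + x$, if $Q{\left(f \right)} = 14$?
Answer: $- \frac{112094897815}{1694544258} \approx -66.151$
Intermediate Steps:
$I{\left(K \right)} = 61 + K$
$x = \frac{140553425}{49839537}$ ($x = 11492 \cdot \frac{1}{9579} - - \frac{8431}{5203} = \frac{11492}{9579} + \frac{8431}{5203} = \frac{140553425}{49839537} \approx 2.8201$)
$H{\left(E,O \right)} = \frac{1}{34}$ ($H{\left(E,O \right)} = \frac{4}{14 + 122} = \frac{4}{136} = 4 \cdot \frac{1}{136} = \frac{1}{34}$)
$\left(H{\left(-79,153 \right)} + I{\left(-130 \right)}\right) + x = \left(\frac{1}{34} + \left(61 - 130\right)\right) + \frac{140553425}{49839537} = \left(\frac{1}{34} - 69\right) + \frac{140553425}{49839537} = - \frac{2345}{34} + \frac{140553425}{49839537} = - \frac{112094897815}{1694544258}$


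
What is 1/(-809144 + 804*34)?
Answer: -1/781808 ≈ -1.2791e-6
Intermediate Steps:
1/(-809144 + 804*34) = 1/(-809144 + 27336) = 1/(-781808) = -1/781808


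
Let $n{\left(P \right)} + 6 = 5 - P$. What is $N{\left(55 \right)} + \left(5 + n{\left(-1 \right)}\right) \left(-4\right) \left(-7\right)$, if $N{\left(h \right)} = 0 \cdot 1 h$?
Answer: $140$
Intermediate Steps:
$n{\left(P \right)} = -1 - P$ ($n{\left(P \right)} = -6 - \left(-5 + P\right) = -1 - P$)
$N{\left(h \right)} = 0$ ($N{\left(h \right)} = 0 h = 0$)
$N{\left(55 \right)} + \left(5 + n{\left(-1 \right)}\right) \left(-4\right) \left(-7\right) = 0 + \left(5 - 0\right) \left(-4\right) \left(-7\right) = 0 + \left(5 + \left(-1 + 1\right)\right) \left(-4\right) \left(-7\right) = 0 + \left(5 + 0\right) \left(-4\right) \left(-7\right) = 0 + 5 \left(-4\right) \left(-7\right) = 0 - -140 = 0 + 140 = 140$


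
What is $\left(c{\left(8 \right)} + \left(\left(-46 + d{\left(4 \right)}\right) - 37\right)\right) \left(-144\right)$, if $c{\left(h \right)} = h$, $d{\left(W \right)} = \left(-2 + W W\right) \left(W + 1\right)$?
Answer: $720$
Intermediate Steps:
$d{\left(W \right)} = \left(1 + W\right) \left(-2 + W^{2}\right)$ ($d{\left(W \right)} = \left(-2 + W^{2}\right) \left(1 + W\right) = \left(1 + W\right) \left(-2 + W^{2}\right)$)
$\left(c{\left(8 \right)} + \left(\left(-46 + d{\left(4 \right)}\right) - 37\right)\right) \left(-144\right) = \left(8 + \left(\left(-46 + \left(-2 + 4^{2} + 4^{3} - 8\right)\right) - 37\right)\right) \left(-144\right) = \left(8 + \left(\left(-46 + \left(-2 + 16 + 64 - 8\right)\right) - 37\right)\right) \left(-144\right) = \left(8 + \left(\left(-46 + 70\right) - 37\right)\right) \left(-144\right) = \left(8 + \left(24 - 37\right)\right) \left(-144\right) = \left(8 - 13\right) \left(-144\right) = \left(-5\right) \left(-144\right) = 720$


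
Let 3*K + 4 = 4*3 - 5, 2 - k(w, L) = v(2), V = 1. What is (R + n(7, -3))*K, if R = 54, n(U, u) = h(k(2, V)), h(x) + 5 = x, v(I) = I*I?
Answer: 47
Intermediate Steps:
v(I) = I²
k(w, L) = -2 (k(w, L) = 2 - 1*2² = 2 - 1*4 = 2 - 4 = -2)
h(x) = -5 + x
n(U, u) = -7 (n(U, u) = -5 - 2 = -7)
K = 1 (K = -4/3 + (4*3 - 5)/3 = -4/3 + (12 - 5)/3 = -4/3 + (⅓)*7 = -4/3 + 7/3 = 1)
(R + n(7, -3))*K = (54 - 7)*1 = 47*1 = 47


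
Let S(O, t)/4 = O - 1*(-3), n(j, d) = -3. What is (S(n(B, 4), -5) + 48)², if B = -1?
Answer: 2304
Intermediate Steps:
S(O, t) = 12 + 4*O (S(O, t) = 4*(O - 1*(-3)) = 4*(O + 3) = 4*(3 + O) = 12 + 4*O)
(S(n(B, 4), -5) + 48)² = ((12 + 4*(-3)) + 48)² = ((12 - 12) + 48)² = (0 + 48)² = 48² = 2304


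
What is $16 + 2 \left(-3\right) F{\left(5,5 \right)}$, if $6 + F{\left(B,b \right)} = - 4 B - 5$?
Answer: $202$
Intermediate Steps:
$F{\left(B,b \right)} = -11 - 4 B$ ($F{\left(B,b \right)} = -6 - \left(5 + 4 B\right) = -11 - 4 B$)
$16 + 2 \left(-3\right) F{\left(5,5 \right)} = 16 + 2 \left(-3\right) \left(-11 - 20\right) = 16 - 6 \left(-11 - 20\right) = 16 - -186 = 16 + 186 = 202$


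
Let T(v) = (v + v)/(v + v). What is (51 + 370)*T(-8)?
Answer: 421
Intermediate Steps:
T(v) = 1 (T(v) = (2*v)/((2*v)) = (2*v)*(1/(2*v)) = 1)
(51 + 370)*T(-8) = (51 + 370)*1 = 421*1 = 421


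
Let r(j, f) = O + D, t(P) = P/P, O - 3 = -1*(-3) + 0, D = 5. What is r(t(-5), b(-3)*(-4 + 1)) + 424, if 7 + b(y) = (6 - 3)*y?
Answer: 435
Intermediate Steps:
O = 6 (O = 3 + (-1*(-3) + 0) = 3 + (3 + 0) = 3 + 3 = 6)
b(y) = -7 + 3*y (b(y) = -7 + (6 - 3)*y = -7 + 3*y)
t(P) = 1
r(j, f) = 11 (r(j, f) = 6 + 5 = 11)
r(t(-5), b(-3)*(-4 + 1)) + 424 = 11 + 424 = 435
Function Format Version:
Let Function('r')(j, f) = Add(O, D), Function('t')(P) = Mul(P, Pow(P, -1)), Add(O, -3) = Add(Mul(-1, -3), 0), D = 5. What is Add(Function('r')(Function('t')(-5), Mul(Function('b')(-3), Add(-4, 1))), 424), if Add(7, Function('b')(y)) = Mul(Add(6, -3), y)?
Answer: 435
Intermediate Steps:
O = 6 (O = Add(3, Add(Mul(-1, -3), 0)) = Add(3, Add(3, 0)) = Add(3, 3) = 6)
Function('b')(y) = Add(-7, Mul(3, y)) (Function('b')(y) = Add(-7, Mul(Add(6, -3), y)) = Add(-7, Mul(3, y)))
Function('t')(P) = 1
Function('r')(j, f) = 11 (Function('r')(j, f) = Add(6, 5) = 11)
Add(Function('r')(Function('t')(-5), Mul(Function('b')(-3), Add(-4, 1))), 424) = Add(11, 424) = 435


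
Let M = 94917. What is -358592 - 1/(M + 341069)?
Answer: -156341091713/435986 ≈ -3.5859e+5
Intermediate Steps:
-358592 - 1/(M + 341069) = -358592 - 1/(94917 + 341069) = -358592 - 1/435986 = -156341091713/435986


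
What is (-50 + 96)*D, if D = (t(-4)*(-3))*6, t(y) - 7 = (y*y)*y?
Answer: 47196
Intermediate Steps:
t(y) = 7 + y³ (t(y) = 7 + (y*y)*y = 7 + y²*y = 7 + y³)
D = 1026 (D = ((7 + (-4)³)*(-3))*6 = ((7 - 64)*(-3))*6 = -57*(-3)*6 = 171*6 = 1026)
(-50 + 96)*D = (-50 + 96)*1026 = 46*1026 = 47196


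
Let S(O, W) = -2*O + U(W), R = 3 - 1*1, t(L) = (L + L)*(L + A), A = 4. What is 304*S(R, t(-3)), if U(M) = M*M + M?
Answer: 7904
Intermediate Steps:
U(M) = M + M² (U(M) = M² + M = M + M²)
t(L) = 2*L*(4 + L) (t(L) = (L + L)*(L + 4) = (2*L)*(4 + L) = 2*L*(4 + L))
R = 2 (R = 3 - 1 = 2)
S(O, W) = -2*O + W*(1 + W)
304*S(R, t(-3)) = 304*(-2*2 + (2*(-3)*(4 - 3))*(1 + 2*(-3)*(4 - 3))) = 304*(-4 + (2*(-3)*1)*(1 + 2*(-3)*1)) = 304*(-4 - 6*(1 - 6)) = 304*(-4 - 6*(-5)) = 304*(-4 + 30) = 304*26 = 7904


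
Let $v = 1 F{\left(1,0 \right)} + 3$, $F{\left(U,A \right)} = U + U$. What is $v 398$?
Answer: $1990$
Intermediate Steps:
$F{\left(U,A \right)} = 2 U$
$v = 5$ ($v = 1 \cdot 2 \cdot 1 + 3 = 1 \cdot 2 + 3 = 2 + 3 = 5$)
$v 398 = 5 \cdot 398 = 1990$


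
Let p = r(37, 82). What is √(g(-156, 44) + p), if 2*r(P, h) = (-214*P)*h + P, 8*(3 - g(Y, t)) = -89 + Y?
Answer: I*√5193374/4 ≈ 569.72*I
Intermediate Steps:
g(Y, t) = 113/8 - Y/8 (g(Y, t) = 3 - (-89 + Y)/8 = 3 + (89/8 - Y/8) = 113/8 - Y/8)
r(P, h) = P/2 - 107*P*h (r(P, h) = ((-214*P)*h + P)/2 = (-214*P*h + P)/2 = (P - 214*P*h)/2 = P/2 - 107*P*h)
p = -649239/2 (p = (½)*37*(1 - 214*82) = (½)*37*(1 - 17548) = (½)*37*(-17547) = -649239/2 ≈ -3.2462e+5)
√(g(-156, 44) + p) = √((113/8 - ⅛*(-156)) - 649239/2) = √((113/8 + 39/2) - 649239/2) = √(269/8 - 649239/2) = √(-2596687/8) = I*√5193374/4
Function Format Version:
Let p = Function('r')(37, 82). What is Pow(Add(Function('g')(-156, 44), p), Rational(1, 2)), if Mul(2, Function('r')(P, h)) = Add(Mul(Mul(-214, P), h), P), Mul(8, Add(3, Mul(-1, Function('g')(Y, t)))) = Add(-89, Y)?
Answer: Mul(Rational(1, 4), I, Pow(5193374, Rational(1, 2))) ≈ Mul(569.72, I)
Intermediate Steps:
Function('g')(Y, t) = Add(Rational(113, 8), Mul(Rational(-1, 8), Y)) (Function('g')(Y, t) = Add(3, Mul(Rational(-1, 8), Add(-89, Y))) = Add(3, Add(Rational(89, 8), Mul(Rational(-1, 8), Y))) = Add(Rational(113, 8), Mul(Rational(-1, 8), Y)))
Function('r')(P, h) = Add(Mul(Rational(1, 2), P), Mul(-107, P, h)) (Function('r')(P, h) = Mul(Rational(1, 2), Add(Mul(Mul(-214, P), h), P)) = Mul(Rational(1, 2), Add(Mul(-214, P, h), P)) = Mul(Rational(1, 2), Add(P, Mul(-214, P, h))) = Add(Mul(Rational(1, 2), P), Mul(-107, P, h)))
p = Rational(-649239, 2) (p = Mul(Rational(1, 2), 37, Add(1, Mul(-214, 82))) = Mul(Rational(1, 2), 37, Add(1, -17548)) = Mul(Rational(1, 2), 37, -17547) = Rational(-649239, 2) ≈ -3.2462e+5)
Pow(Add(Function('g')(-156, 44), p), Rational(1, 2)) = Pow(Add(Add(Rational(113, 8), Mul(Rational(-1, 8), -156)), Rational(-649239, 2)), Rational(1, 2)) = Pow(Add(Add(Rational(113, 8), Rational(39, 2)), Rational(-649239, 2)), Rational(1, 2)) = Pow(Add(Rational(269, 8), Rational(-649239, 2)), Rational(1, 2)) = Pow(Rational(-2596687, 8), Rational(1, 2)) = Mul(Rational(1, 4), I, Pow(5193374, Rational(1, 2)))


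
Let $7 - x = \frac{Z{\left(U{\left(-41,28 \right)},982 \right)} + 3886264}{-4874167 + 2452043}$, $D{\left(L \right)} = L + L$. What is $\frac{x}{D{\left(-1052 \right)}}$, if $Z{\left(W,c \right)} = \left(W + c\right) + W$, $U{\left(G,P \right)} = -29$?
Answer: $- \frac{2605257}{637018612} \approx -0.0040898$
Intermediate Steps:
$D{\left(L \right)} = 2 L$
$Z{\left(W,c \right)} = c + 2 W$
$x = \frac{5210514}{605531}$ ($x = 7 - \frac{\left(982 + 2 \left(-29\right)\right) + 3886264}{-4874167 + 2452043} = 7 - \frac{\left(982 - 58\right) + 3886264}{-2422124} = 7 - \left(924 + 3886264\right) \left(- \frac{1}{2422124}\right) = 7 - 3887188 \left(- \frac{1}{2422124}\right) = 7 - - \frac{971797}{605531} = 7 + \frac{971797}{605531} = \frac{5210514}{605531} \approx 8.6049$)
$\frac{x}{D{\left(-1052 \right)}} = \frac{5210514}{605531 \cdot 2 \left(-1052\right)} = \frac{5210514}{605531 \left(-2104\right)} = \frac{5210514}{605531} \left(- \frac{1}{2104}\right) = - \frac{2605257}{637018612}$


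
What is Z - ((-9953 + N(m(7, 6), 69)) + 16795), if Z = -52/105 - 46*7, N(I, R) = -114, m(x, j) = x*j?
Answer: -740302/105 ≈ -7050.5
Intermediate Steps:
m(x, j) = j*x
Z = -33862/105 (Z = -52*1/105 - 322 = -52/105 - 322 = -33862/105 ≈ -322.50)
Z - ((-9953 + N(m(7, 6), 69)) + 16795) = -33862/105 - ((-9953 - 114) + 16795) = -33862/105 - (-10067 + 16795) = -33862/105 - 1*6728 = -33862/105 - 6728 = -740302/105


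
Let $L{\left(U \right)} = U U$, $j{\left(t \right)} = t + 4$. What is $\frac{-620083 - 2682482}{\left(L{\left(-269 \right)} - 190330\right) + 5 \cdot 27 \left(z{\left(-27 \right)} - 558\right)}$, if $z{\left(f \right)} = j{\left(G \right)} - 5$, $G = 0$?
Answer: $\frac{1100855}{64478} \approx 17.073$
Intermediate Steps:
$j{\left(t \right)} = 4 + t$
$z{\left(f \right)} = -1$ ($z{\left(f \right)} = \left(4 + 0\right) - 5 = 4 - 5 = -1$)
$L{\left(U \right)} = U^{2}$
$\frac{-620083 - 2682482}{\left(L{\left(-269 \right)} - 190330\right) + 5 \cdot 27 \left(z{\left(-27 \right)} - 558\right)} = \frac{-620083 - 2682482}{\left(\left(-269\right)^{2} - 190330\right) + 5 \cdot 27 \left(-1 - 558\right)} = - \frac{3302565}{\left(72361 - 190330\right) + 135 \left(-559\right)} = - \frac{3302565}{-117969 - 75465} = - \frac{3302565}{-193434} = \left(-3302565\right) \left(- \frac{1}{193434}\right) = \frac{1100855}{64478}$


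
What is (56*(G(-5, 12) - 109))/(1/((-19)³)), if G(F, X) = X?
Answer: 37258088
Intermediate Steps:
(56*(G(-5, 12) - 109))/(1/((-19)³)) = (56*(12 - 109))/(1/((-19)³)) = (56*(-97))/(1/(-6859)) = -5432/(-1/6859) = -5432*(-6859) = 37258088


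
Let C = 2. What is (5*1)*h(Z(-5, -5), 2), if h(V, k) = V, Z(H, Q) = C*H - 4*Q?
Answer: 50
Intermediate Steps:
Z(H, Q) = -4*Q + 2*H (Z(H, Q) = 2*H - 4*Q = -4*Q + 2*H)
(5*1)*h(Z(-5, -5), 2) = (5*1)*(-4*(-5) + 2*(-5)) = 5*(20 - 10) = 5*10 = 50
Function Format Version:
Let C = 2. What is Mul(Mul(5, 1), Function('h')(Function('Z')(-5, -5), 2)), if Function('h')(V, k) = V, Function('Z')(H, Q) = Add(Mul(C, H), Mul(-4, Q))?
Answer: 50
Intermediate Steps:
Function('Z')(H, Q) = Add(Mul(-4, Q), Mul(2, H)) (Function('Z')(H, Q) = Add(Mul(2, H), Mul(-4, Q)) = Add(Mul(-4, Q), Mul(2, H)))
Mul(Mul(5, 1), Function('h')(Function('Z')(-5, -5), 2)) = Mul(Mul(5, 1), Add(Mul(-4, -5), Mul(2, -5))) = Mul(5, Add(20, -10)) = Mul(5, 10) = 50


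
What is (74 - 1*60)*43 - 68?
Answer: 534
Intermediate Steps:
(74 - 1*60)*43 - 68 = (74 - 60)*43 - 68 = 14*43 - 68 = 602 - 68 = 534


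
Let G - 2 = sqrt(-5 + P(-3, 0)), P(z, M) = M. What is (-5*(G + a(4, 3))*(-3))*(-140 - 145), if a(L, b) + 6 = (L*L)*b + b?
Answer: -200925 - 4275*I*sqrt(5) ≈ -2.0093e+5 - 9559.2*I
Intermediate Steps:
a(L, b) = -6 + b + b*L**2 (a(L, b) = -6 + ((L*L)*b + b) = -6 + (L**2*b + b) = -6 + (b*L**2 + b) = -6 + (b + b*L**2) = -6 + b + b*L**2)
G = 2 + I*sqrt(5) (G = 2 + sqrt(-5 + 0) = 2 + sqrt(-5) = 2 + I*sqrt(5) ≈ 2.0 + 2.2361*I)
(-5*(G + a(4, 3))*(-3))*(-140 - 145) = (-5*((2 + I*sqrt(5)) + (-6 + 3 + 3*4**2))*(-3))*(-140 - 145) = -5*((2 + I*sqrt(5)) + (-6 + 3 + 3*16))*(-3)*(-285) = -5*((2 + I*sqrt(5)) + (-6 + 3 + 48))*(-3)*(-285) = -5*((2 + I*sqrt(5)) + 45)*(-3)*(-285) = -5*(47 + I*sqrt(5))*(-3)*(-285) = -5*(-141 - 3*I*sqrt(5))*(-285) = (705 + 15*I*sqrt(5))*(-285) = -200925 - 4275*I*sqrt(5)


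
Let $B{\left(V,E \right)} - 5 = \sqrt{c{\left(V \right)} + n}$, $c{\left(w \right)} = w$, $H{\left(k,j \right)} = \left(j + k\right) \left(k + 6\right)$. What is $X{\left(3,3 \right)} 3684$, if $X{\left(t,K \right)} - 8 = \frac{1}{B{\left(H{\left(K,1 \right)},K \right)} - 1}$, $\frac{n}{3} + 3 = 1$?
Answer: $\frac{198936}{7} + \frac{1842 \sqrt{30}}{7} \approx 29861.0$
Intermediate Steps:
$H{\left(k,j \right)} = \left(6 + k\right) \left(j + k\right)$ ($H{\left(k,j \right)} = \left(j + k\right) \left(6 + k\right) = \left(6 + k\right) \left(j + k\right)$)
$n = -6$ ($n = -9 + 3 \cdot 1 = -9 + 3 = -6$)
$B{\left(V,E \right)} = 5 + \sqrt{-6 + V}$ ($B{\left(V,E \right)} = 5 + \sqrt{V - 6} = 5 + \sqrt{-6 + V}$)
$X{\left(t,K \right)} = 8 + \frac{1}{4 + \sqrt{K^{2} + 7 K}}$ ($X{\left(t,K \right)} = 8 + \frac{1}{\left(5 + \sqrt{-6 + \left(K^{2} + 6 \cdot 1 + 6 K + 1 K\right)}\right) - 1} = 8 + \frac{1}{\left(5 + \sqrt{-6 + \left(K^{2} + 6 + 6 K + K\right)}\right) - 1} = 8 + \frac{1}{\left(5 + \sqrt{-6 + \left(6 + K^{2} + 7 K\right)}\right) - 1} = 8 + \frac{1}{\left(5 + \sqrt{K^{2} + 7 K}\right) - 1} = 8 + \frac{1}{4 + \sqrt{K^{2} + 7 K}}$)
$X{\left(3,3 \right)} 3684 = \frac{33 + 8 \sqrt{3 \left(7 + 3\right)}}{4 + \sqrt{3 \left(7 + 3\right)}} 3684 = \frac{33 + 8 \sqrt{3 \cdot 10}}{4 + \sqrt{3 \cdot 10}} \cdot 3684 = \frac{33 + 8 \sqrt{30}}{4 + \sqrt{30}} \cdot 3684 = \frac{3684 \left(33 + 8 \sqrt{30}\right)}{4 + \sqrt{30}}$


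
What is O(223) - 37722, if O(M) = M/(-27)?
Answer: -1018717/27 ≈ -37730.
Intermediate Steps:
O(M) = -M/27 (O(M) = M*(-1/27) = -M/27)
O(223) - 37722 = -1/27*223 - 37722 = -223/27 - 37722 = -1018717/27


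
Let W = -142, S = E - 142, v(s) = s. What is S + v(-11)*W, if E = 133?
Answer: 1553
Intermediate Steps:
S = -9 (S = 133 - 142 = -9)
S + v(-11)*W = -9 - 11*(-142) = -9 + 1562 = 1553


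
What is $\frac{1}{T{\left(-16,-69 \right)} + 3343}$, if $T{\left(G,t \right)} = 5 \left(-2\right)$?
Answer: $\frac{1}{3333} \approx 0.00030003$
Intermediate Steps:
$T{\left(G,t \right)} = -10$
$\frac{1}{T{\left(-16,-69 \right)} + 3343} = \frac{1}{-10 + 3343} = \frac{1}{3333}$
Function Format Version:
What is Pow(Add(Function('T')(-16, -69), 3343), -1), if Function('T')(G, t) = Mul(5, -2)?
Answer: Rational(1, 3333) ≈ 0.00030003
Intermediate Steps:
Function('T')(G, t) = -10
Pow(Add(Function('T')(-16, -69), 3343), -1) = Pow(Add(-10, 3343), -1) = Pow(3333, -1) = Rational(1, 3333)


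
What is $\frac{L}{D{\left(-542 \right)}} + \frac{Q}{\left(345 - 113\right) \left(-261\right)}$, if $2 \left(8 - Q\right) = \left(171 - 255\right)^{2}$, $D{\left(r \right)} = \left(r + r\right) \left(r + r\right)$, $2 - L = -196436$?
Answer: $\frac{1001931931}{4446999432} \approx 0.22531$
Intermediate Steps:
$L = 196438$ ($L = 2 - -196436 = 2 + 196436 = 196438$)
$D{\left(r \right)} = 4 r^{2}$ ($D{\left(r \right)} = 2 r 2 r = 4 r^{2}$)
$Q = -3520$ ($Q = 8 - \frac{\left(171 - 255\right)^{2}}{2} = 8 - \frac{\left(-84\right)^{2}}{2} = 8 - 3528 = -3520$)
$\frac{L}{D{\left(-542 \right)}} + \frac{Q}{\left(345 - 113\right) \left(-261\right)} = \frac{196438}{4 \left(-542\right)^{2}} - \frac{3520}{\left(345 - 113\right) \left(-261\right)} = \frac{196438}{4 \cdot 293764} - \frac{3520}{232 \left(-261\right)} = \frac{196438}{1175056} - \frac{3520}{-60552} = 196438 \cdot \frac{1}{1175056} - - \frac{440}{7569} = \frac{98219}{587528} + \frac{440}{7569} = \frac{1001931931}{4446999432}$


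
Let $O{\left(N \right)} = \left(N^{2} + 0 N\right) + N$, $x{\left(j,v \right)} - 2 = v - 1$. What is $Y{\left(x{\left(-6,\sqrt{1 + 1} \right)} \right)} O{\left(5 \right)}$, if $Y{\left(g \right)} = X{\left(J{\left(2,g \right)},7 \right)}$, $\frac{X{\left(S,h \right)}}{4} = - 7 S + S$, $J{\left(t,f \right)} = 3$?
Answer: $-2160$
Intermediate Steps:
$X{\left(S,h \right)} = - 24 S$ ($X{\left(S,h \right)} = 4 \left(- 7 S + S\right) = 4 \left(- 6 S\right) = - 24 S$)
$x{\left(j,v \right)} = 1 + v$ ($x{\left(j,v \right)} = 2 + \left(v - 1\right) = 2 + \left(-1 + v\right) = 1 + v$)
$Y{\left(g \right)} = -72$ ($Y{\left(g \right)} = \left(-24\right) 3 = -72$)
$O{\left(N \right)} = N + N^{2}$ ($O{\left(N \right)} = \left(N^{2} + 0\right) + N = N^{2} + N = N + N^{2}$)
$Y{\left(x{\left(-6,\sqrt{1 + 1} \right)} \right)} O{\left(5 \right)} = - 72 \cdot 5 \left(1 + 5\right) = - 72 \cdot 5 \cdot 6 = \left(-72\right) 30 = -2160$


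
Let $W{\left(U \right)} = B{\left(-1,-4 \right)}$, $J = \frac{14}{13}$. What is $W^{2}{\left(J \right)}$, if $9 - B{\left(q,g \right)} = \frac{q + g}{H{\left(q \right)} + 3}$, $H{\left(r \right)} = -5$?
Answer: $\frac{169}{4} \approx 42.25$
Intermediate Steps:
$B{\left(q,g \right)} = 9 + \frac{g}{2} + \frac{q}{2}$ ($B{\left(q,g \right)} = 9 - \frac{q + g}{-5 + 3} = 9 - \frac{g + q}{-2} = 9 - \left(g + q\right) \left(- \frac{1}{2}\right) = 9 - \left(- \frac{g}{2} - \frac{q}{2}\right) = 9 + \left(\frac{g}{2} + \frac{q}{2}\right) = 9 + \frac{g}{2} + \frac{q}{2}$)
$J = \frac{14}{13}$ ($J = 14 \cdot \frac{1}{13} = \frac{14}{13} \approx 1.0769$)
$W{\left(U \right)} = \frac{13}{2}$ ($W{\left(U \right)} = 9 + \frac{1}{2} \left(-4\right) + \frac{1}{2} \left(-1\right) = 9 - 2 - \frac{1}{2} = \frac{13}{2}$)
$W^{2}{\left(J \right)} = \left(\frac{13}{2}\right)^{2} = \frac{169}{4}$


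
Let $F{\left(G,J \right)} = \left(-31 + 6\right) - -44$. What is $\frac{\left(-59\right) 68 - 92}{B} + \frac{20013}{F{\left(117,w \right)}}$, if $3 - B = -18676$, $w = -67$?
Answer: $\frac{373744851}{354901} \approx 1053.1$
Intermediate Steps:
$F{\left(G,J \right)} = 19$ ($F{\left(G,J \right)} = -25 + 44 = 19$)
$B = 18679$ ($B = 3 - -18676 = 3 + 18676 = 18679$)
$\frac{\left(-59\right) 68 - 92}{B} + \frac{20013}{F{\left(117,w \right)}} = \frac{\left(-59\right) 68 - 92}{18679} + \frac{20013}{19} = \left(-4012 - 92\right) \frac{1}{18679} + 20013 \cdot \frac{1}{19} = \left(-4104\right) \frac{1}{18679} + \frac{20013}{19} = - \frac{4104}{18679} + \frac{20013}{19} = \frac{373744851}{354901}$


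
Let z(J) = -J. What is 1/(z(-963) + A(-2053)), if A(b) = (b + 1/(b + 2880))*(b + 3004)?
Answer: -827/1613839929 ≈ -5.1244e-7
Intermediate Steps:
A(b) = (3004 + b)*(b + 1/(2880 + b)) (A(b) = (b + 1/(2880 + b))*(3004 + b) = (3004 + b)*(b + 1/(2880 + b)))
1/(z(-963) + A(-2053)) = 1/(-1*(-963) + (3004 + (-2053)**3 + 5884*(-2053)**2 + 8651521*(-2053))/(2880 - 2053)) = 1/(963 + (3004 - 8653002877 + 5884*4214809 - 17761572613)/827) = 1/(963 + (3004 - 8653002877 + 24799936156 - 17761572613)/827) = 1/(963 + (1/827)*(-1614636330)) = 1/(963 - 1614636330/827) = 1/(-1613839929/827) = -827/1613839929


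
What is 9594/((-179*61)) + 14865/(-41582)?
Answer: -561248643/454033858 ≈ -1.2361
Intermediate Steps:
9594/((-179*61)) + 14865/(-41582) = 9594/(-10919) + 14865*(-1/41582) = 9594*(-1/10919) - 14865/41582 = -9594/10919 - 14865/41582 = -561248643/454033858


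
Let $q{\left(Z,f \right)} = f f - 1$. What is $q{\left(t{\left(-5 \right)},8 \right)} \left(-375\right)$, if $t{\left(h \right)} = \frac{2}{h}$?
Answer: $-23625$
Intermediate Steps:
$q{\left(Z,f \right)} = -1 + f^{2}$ ($q{\left(Z,f \right)} = f^{2} - 1 = -1 + f^{2}$)
$q{\left(t{\left(-5 \right)},8 \right)} \left(-375\right) = \left(-1 + 8^{2}\right) \left(-375\right) = \left(-1 + 64\right) \left(-375\right) = 63 \left(-375\right) = -23625$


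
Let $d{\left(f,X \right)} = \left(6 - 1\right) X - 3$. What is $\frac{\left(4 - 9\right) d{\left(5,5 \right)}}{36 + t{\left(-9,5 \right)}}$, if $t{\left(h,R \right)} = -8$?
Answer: $- \frac{55}{14} \approx -3.9286$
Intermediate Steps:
$d{\left(f,X \right)} = -3 + 5 X$ ($d{\left(f,X \right)} = 5 X - 3 = -3 + 5 X$)
$\frac{\left(4 - 9\right) d{\left(5,5 \right)}}{36 + t{\left(-9,5 \right)}} = \frac{\left(4 - 9\right) \left(-3 + 5 \cdot 5\right)}{36 - 8} = \frac{\left(-5\right) \left(-3 + 25\right)}{28} = \frac{\left(-5\right) 22}{28} = \frac{1}{28} \left(-110\right) = - \frac{55}{14}$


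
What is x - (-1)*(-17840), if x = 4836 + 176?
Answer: -12828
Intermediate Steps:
x = 5012
x - (-1)*(-17840) = 5012 - (-1)*(-17840) = 5012 - 1*17840 = 5012 - 17840 = -12828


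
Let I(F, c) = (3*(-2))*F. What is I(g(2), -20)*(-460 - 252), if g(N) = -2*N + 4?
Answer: 0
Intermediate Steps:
g(N) = 4 - 2*N
I(F, c) = -6*F
I(g(2), -20)*(-460 - 252) = (-6*(4 - 2*2))*(-460 - 252) = -6*(4 - 4)*(-712) = -6*0*(-712) = 0*(-712) = 0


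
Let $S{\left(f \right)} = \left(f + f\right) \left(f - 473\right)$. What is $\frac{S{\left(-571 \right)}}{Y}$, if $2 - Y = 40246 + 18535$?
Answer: $- \frac{132472}{6531} \approx -20.284$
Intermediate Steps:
$S{\left(f \right)} = 2 f \left(-473 + f\right)$
$Y = -58779$ ($Y = 2 - \left(40246 + 18535\right) = 2 - 58781 = -58779$)
$\frac{S{\left(-571 \right)}}{Y} = \frac{2 \left(-571\right) \left(-473 - 571\right)}{-58779} = 2 \left(-571\right) \left(-1044\right) \left(- \frac{1}{58779}\right) = 1192248 \left(- \frac{1}{58779}\right) = - \frac{132472}{6531}$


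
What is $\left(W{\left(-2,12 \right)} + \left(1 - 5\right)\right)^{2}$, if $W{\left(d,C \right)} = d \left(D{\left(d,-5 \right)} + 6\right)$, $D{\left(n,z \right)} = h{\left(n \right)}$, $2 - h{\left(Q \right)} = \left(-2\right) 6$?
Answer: $1936$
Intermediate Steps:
$h{\left(Q \right)} = 14$ ($h{\left(Q \right)} = 2 - \left(-2\right) 6 = 2 - -12 = 2 + 12 = 14$)
$D{\left(n,z \right)} = 14$
$W{\left(d,C \right)} = 20 d$ ($W{\left(d,C \right)} = d \left(14 + 6\right) = d 20 = 20 d$)
$\left(W{\left(-2,12 \right)} + \left(1 - 5\right)\right)^{2} = \left(20 \left(-2\right) + \left(1 - 5\right)\right)^{2} = \left(-40 + \left(1 - 5\right)\right)^{2} = \left(-40 - 4\right)^{2} = \left(-44\right)^{2} = 1936$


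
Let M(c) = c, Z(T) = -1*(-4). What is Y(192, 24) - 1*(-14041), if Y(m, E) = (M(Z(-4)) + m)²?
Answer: 52457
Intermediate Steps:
Z(T) = 4
Y(m, E) = (4 + m)²
Y(192, 24) - 1*(-14041) = (4 + 192)² - 1*(-14041) = 196² + 14041 = 38416 + 14041 = 52457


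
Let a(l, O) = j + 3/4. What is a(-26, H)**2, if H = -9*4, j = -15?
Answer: 3249/16 ≈ 203.06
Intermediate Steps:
H = -36
a(l, O) = -57/4 (a(l, O) = -15 + 3/4 = -57/4)
a(-26, H)**2 = (-57/4)**2 = 3249/16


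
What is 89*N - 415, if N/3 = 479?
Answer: 127478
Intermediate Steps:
N = 1437 (N = 3*479 = 1437)
89*N - 415 = 89*1437 - 415 = 127893 - 415 = 127478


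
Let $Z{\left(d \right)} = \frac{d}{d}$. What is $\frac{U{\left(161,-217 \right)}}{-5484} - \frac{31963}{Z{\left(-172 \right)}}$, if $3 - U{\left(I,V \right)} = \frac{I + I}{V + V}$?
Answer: $- \frac{1358459492}{42501} \approx -31963.0$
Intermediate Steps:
$Z{\left(d \right)} = 1$
$U{\left(I,V \right)} = 3 - \frac{I}{V}$ ($U{\left(I,V \right)} = 3 - \frac{I + I}{V + V} = 3 - \frac{2 I}{2 V} = 3 - 2 I \frac{1}{2 V} = 3 - \frac{I}{V}$)
$\frac{U{\left(161,-217 \right)}}{-5484} - \frac{31963}{Z{\left(-172 \right)}} = \frac{3 - \frac{161}{-217}}{-5484} - \frac{31963}{1} = \left(3 - 161 \left(- \frac{1}{217}\right)\right) \left(- \frac{1}{5484}\right) - 31963 = \left(3 + \frac{23}{31}\right) \left(- \frac{1}{5484}\right) - 31963 = \frac{116}{31} \left(- \frac{1}{5484}\right) - 31963 = - \frac{29}{42501} - 31963 = - \frac{1358459492}{42501}$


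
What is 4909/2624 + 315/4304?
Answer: 1372181/705856 ≈ 1.9440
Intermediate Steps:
4909/2624 + 315/4304 = 1372181/705856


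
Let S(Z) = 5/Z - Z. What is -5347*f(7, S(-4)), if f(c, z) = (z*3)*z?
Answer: -1940961/16 ≈ -1.2131e+5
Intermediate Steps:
S(Z) = -Z + 5/Z
f(c, z) = 3*z**2 (f(c, z) = (3*z)*z = 3*z**2)
-5347*f(7, S(-4)) = -16041*(-1*(-4) + 5/(-4))**2 = -16041*(4 + 5*(-1/4))**2 = -16041*(4 - 5/4)**2 = -16041*(11/4)**2 = -16041*121/16 = -5347*363/16 = -1940961/16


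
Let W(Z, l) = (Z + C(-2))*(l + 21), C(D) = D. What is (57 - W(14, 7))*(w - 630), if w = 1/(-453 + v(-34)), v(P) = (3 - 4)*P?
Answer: 73647909/419 ≈ 1.7577e+5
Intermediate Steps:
v(P) = -P
W(Z, l) = (-2 + Z)*(21 + l) (W(Z, l) = (Z - 2)*(l + 21) = (-2 + Z)*(21 + l))
w = -1/419 (w = 1/(-453 - 1*(-34)) = 1/(-453 + 34) = 1/(-419) = -1/419 ≈ -0.0023866)
(57 - W(14, 7))*(w - 630) = (57 - (-42 - 2*7 + 21*14 + 14*7))*(-1/419 - 630) = (57 - (-42 - 14 + 294 + 98))*(-263971/419) = (57 - 1*336)*(-263971/419) = (57 - 336)*(-263971/419) = -279*(-263971/419) = 73647909/419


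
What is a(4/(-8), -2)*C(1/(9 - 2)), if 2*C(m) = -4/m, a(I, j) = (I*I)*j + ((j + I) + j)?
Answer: 70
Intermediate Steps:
a(I, j) = I + 2*j + j*I² (a(I, j) = I²*j + ((I + j) + j) = j*I² + (I + 2*j) = I + 2*j + j*I²)
C(m) = -2/m (C(m) = (-4/m)/2 = -2/m)
a(4/(-8), -2)*C(1/(9 - 2)) = (4/(-8) + 2*(-2) - 2*(4/(-8))²)*(-2/(1/(9 - 2))) = (4*(-⅛) - 4 - 2*(4*(-⅛))²)*(-2/(1/7)) = (-½ - 4 - 2*(-½)²)*(-2/⅐) = (-½ - 4 - 2*¼)*(-2*7) = (-½ - 4 - ½)*(-14) = -5*(-14) = 70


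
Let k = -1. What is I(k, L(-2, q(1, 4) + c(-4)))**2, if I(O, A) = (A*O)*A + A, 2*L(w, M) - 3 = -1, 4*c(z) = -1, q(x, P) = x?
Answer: 0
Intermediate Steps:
c(z) = -1/4 (c(z) = (1/4)*(-1) = -1/4)
L(w, M) = 1 (L(w, M) = 3/2 + (1/2)*(-1) = 3/2 - 1/2 = 1)
I(O, A) = A + O*A**2 (I(O, A) = O*A**2 + A = A + O*A**2)
I(k, L(-2, q(1, 4) + c(-4)))**2 = (1*(1 + 1*(-1)))**2 = (1*(1 - 1))**2 = (1*0)**2 = 0**2 = 0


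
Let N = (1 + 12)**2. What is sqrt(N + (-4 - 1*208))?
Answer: I*sqrt(43) ≈ 6.5574*I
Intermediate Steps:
N = 169 (N = 13**2 = 169)
sqrt(N + (-4 - 1*208)) = sqrt(169 + (-4 - 1*208)) = sqrt(169 + (-4 - 208)) = sqrt(169 - 212) = sqrt(-43) = I*sqrt(43)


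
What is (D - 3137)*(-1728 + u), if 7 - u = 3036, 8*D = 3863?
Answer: 101005381/8 ≈ 1.2626e+7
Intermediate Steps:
D = 3863/8 (D = (⅛)*3863 = 3863/8 ≈ 482.88)
u = -3029 (u = 7 - 1*3036 = 7 - 3036 = -3029)
(D - 3137)*(-1728 + u) = (3863/8 - 3137)*(-1728 - 3029) = -21233/8*(-4757) = 101005381/8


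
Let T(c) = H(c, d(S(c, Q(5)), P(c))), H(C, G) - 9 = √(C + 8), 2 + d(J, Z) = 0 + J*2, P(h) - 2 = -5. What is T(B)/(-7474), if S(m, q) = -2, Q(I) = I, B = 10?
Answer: -9/7474 - 3*√2/7474 ≈ -0.0017718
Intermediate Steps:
P(h) = -3 (P(h) = 2 - 5 = -3)
d(J, Z) = -2 + 2*J (d(J, Z) = -2 + (0 + J*2) = -2 + (0 + 2*J) = -2 + 2*J)
H(C, G) = 9 + √(8 + C) (H(C, G) = 9 + √(C + 8) = 9 + √(8 + C))
T(c) = 9 + √(8 + c)
T(B)/(-7474) = (9 + √(8 + 10))/(-7474) = (9 + √18)*(-1/7474) = (9 + 3*√2)*(-1/7474) = -9/7474 - 3*√2/7474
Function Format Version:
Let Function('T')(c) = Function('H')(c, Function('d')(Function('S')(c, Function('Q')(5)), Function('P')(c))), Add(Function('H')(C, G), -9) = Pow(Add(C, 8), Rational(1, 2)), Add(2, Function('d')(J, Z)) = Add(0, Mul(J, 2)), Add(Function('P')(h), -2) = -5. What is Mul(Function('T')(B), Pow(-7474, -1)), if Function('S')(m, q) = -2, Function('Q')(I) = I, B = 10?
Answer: Add(Rational(-9, 7474), Mul(Rational(-3, 7474), Pow(2, Rational(1, 2)))) ≈ -0.0017718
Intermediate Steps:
Function('P')(h) = -3 (Function('P')(h) = Add(2, -5) = -3)
Function('d')(J, Z) = Add(-2, Mul(2, J)) (Function('d')(J, Z) = Add(-2, Add(0, Mul(J, 2))) = Add(-2, Add(0, Mul(2, J))) = Add(-2, Mul(2, J)))
Function('H')(C, G) = Add(9, Pow(Add(8, C), Rational(1, 2))) (Function('H')(C, G) = Add(9, Pow(Add(C, 8), Rational(1, 2))) = Add(9, Pow(Add(8, C), Rational(1, 2))))
Function('T')(c) = Add(9, Pow(Add(8, c), Rational(1, 2)))
Mul(Function('T')(B), Pow(-7474, -1)) = Mul(Add(9, Pow(Add(8, 10), Rational(1, 2))), Pow(-7474, -1)) = Mul(Add(9, Pow(18, Rational(1, 2))), Rational(-1, 7474)) = Mul(Add(9, Mul(3, Pow(2, Rational(1, 2)))), Rational(-1, 7474)) = Add(Rational(-9, 7474), Mul(Rational(-3, 7474), Pow(2, Rational(1, 2))))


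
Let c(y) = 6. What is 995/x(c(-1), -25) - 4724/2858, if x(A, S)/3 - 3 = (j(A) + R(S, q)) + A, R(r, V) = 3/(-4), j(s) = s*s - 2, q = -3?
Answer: 4489886/724503 ≈ 6.1972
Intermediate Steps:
j(s) = -2 + s**2 (j(s) = s**2 - 2 = -2 + s**2)
R(r, V) = -3/4 (R(r, V) = 3*(-1/4) = -3/4)
x(A, S) = 3/4 + 3*A + 3*A**2 (x(A, S) = 9 + 3*(((-2 + A**2) - 3/4) + A) = 9 + 3*((-11/4 + A**2) + A) = 9 + 3*(-11/4 + A + A**2) = 9 + (-33/4 + 3*A + 3*A**2) = 3/4 + 3*A + 3*A**2)
995/x(c(-1), -25) - 4724/2858 = 995/(3/4 + 3*6 + 3*6**2) - 4724/2858 = 995/(3/4 + 18 + 3*36) - 4724*1/2858 = 995/(3/4 + 18 + 108) - 2362/1429 = 995/(507/4) - 2362/1429 = 995*(4/507) - 2362/1429 = 3980/507 - 2362/1429 = 4489886/724503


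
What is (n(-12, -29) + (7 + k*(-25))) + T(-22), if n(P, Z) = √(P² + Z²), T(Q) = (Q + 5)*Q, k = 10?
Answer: 131 + √985 ≈ 162.38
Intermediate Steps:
T(Q) = Q*(5 + Q) (T(Q) = (5 + Q)*Q = Q*(5 + Q))
(n(-12, -29) + (7 + k*(-25))) + T(-22) = (√((-12)² + (-29)²) + (7 + 10*(-25))) - 22*(5 - 22) = (√(144 + 841) + (7 - 250)) - 22*(-17) = (√985 - 243) + 374 = (-243 + √985) + 374 = 131 + √985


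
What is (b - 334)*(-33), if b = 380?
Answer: -1518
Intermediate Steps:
(b - 334)*(-33) = (380 - 334)*(-33) = 46*(-33) = -1518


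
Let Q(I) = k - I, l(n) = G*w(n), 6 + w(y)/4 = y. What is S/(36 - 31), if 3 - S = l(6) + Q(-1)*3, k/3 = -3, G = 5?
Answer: 27/5 ≈ 5.4000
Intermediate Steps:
w(y) = -24 + 4*y
k = -9 (k = 3*(-3) = -9)
l(n) = -120 + 20*n (l(n) = 5*(-24 + 4*n) = -120 + 20*n)
Q(I) = -9 - I
S = 27 (S = 3 - ((-120 + 20*6) + (-9 - 1*(-1))*3) = 3 - ((-120 + 120) + (-9 + 1)*3) = 3 - (0 - 8*3) = 3 - (0 - 24) = 3 - 1*(-24) = 3 + 24 = 27)
S/(36 - 31) = 27/(36 - 31) = 27/5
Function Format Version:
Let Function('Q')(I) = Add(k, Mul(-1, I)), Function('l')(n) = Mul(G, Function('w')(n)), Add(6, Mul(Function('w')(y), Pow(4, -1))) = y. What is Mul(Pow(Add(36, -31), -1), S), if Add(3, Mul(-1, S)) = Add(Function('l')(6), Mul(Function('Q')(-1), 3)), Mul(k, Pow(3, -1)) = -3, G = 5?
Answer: Rational(27, 5) ≈ 5.4000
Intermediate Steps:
Function('w')(y) = Add(-24, Mul(4, y))
k = -9 (k = Mul(3, -3) = -9)
Function('l')(n) = Add(-120, Mul(20, n)) (Function('l')(n) = Mul(5, Add(-24, Mul(4, n))) = Add(-120, Mul(20, n)))
Function('Q')(I) = Add(-9, Mul(-1, I))
S = 27 (S = Add(3, Mul(-1, Add(Add(-120, Mul(20, 6)), Mul(Add(-9, Mul(-1, -1)), 3)))) = Add(3, Mul(-1, Add(Add(-120, 120), Mul(Add(-9, 1), 3)))) = Add(3, Mul(-1, Add(0, Mul(-8, 3)))) = Add(3, Mul(-1, Add(0, -24))) = Add(3, Mul(-1, -24)) = Add(3, 24) = 27)
Mul(Pow(Add(36, -31), -1), S) = Mul(Pow(Add(36, -31), -1), 27) = Mul(Pow(5, -1), 27) = Mul(Rational(1, 5), 27) = Rational(27, 5)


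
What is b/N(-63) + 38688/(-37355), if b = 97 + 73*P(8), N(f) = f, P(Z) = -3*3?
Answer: 85168/10845 ≈ 7.8532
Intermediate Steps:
P(Z) = -9
b = -560 (b = 97 + 73*(-9) = 97 - 657 = -560)
b/N(-63) + 38688/(-37355) = -560/(-63) + 38688/(-37355) = -560*(-1/63) + 38688*(-1/37355) = 80/9 - 1248/1205 = 85168/10845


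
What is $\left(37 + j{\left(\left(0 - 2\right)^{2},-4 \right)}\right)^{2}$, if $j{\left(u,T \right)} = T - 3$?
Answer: $900$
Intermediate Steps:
$j{\left(u,T \right)} = -3 + T$ ($j{\left(u,T \right)} = T - 3 = -3 + T$)
$\left(37 + j{\left(\left(0 - 2\right)^{2},-4 \right)}\right)^{2} = \left(37 - 7\right)^{2} = 30^{2} = 900$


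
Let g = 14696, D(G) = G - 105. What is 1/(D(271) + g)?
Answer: 1/14862 ≈ 6.7286e-5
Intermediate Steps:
D(G) = -105 + G
1/(D(271) + g) = 1/((-105 + 271) + 14696) = 1/(166 + 14696) = 1/14862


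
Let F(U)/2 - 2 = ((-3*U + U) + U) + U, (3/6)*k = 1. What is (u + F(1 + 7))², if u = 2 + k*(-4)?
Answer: 4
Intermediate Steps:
k = 2 (k = 2*1 = 2)
F(U) = 4 (F(U) = 4 + 2*(((-3*U + U) + U) + U) = 4 + 2*((-2*U + U) + U) = 4 + 2*(-U + U) = 4 + 2*0 = 4 + 0 = 4)
u = -6 (u = 2 + 2*(-4) = 2 - 8 = -6)
(u + F(1 + 7))² = (-6 + 4)² = (-2)² = 4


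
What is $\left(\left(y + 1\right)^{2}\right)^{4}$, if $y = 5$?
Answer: $1679616$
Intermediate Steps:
$\left(\left(y + 1\right)^{2}\right)^{4} = \left(\left(5 + 1\right)^{2}\right)^{4} = \left(6^{2}\right)^{4} = 36^{4} = 1679616$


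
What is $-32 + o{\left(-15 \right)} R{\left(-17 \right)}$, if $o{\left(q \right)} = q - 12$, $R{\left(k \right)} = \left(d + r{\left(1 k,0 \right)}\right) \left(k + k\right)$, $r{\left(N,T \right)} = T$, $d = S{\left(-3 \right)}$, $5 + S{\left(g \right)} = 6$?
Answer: $886$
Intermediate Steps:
$S{\left(g \right)} = 1$ ($S{\left(g \right)} = -5 + 6 = 1$)
$d = 1$
$R{\left(k \right)} = 2 k$ ($R{\left(k \right)} = \left(1 + 0\right) \left(k + k\right) = 1 \cdot 2 k = 2 k$)
$o{\left(q \right)} = -12 + q$ ($o{\left(q \right)} = q - 12 = -12 + q$)
$-32 + o{\left(-15 \right)} R{\left(-17 \right)} = -32 + \left(-12 - 15\right) 2 \left(-17\right) = -32 - -918 = -32 + 918 = 886$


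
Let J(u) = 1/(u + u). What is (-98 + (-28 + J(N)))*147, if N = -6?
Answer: -74137/4 ≈ -18534.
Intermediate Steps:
J(u) = 1/(2*u)
(-98 + (-28 + J(N)))*147 = (-98 + (-28 + (½)/(-6)))*147 = (-98 + (-28 + (½)*(-⅙)))*147 = (-98 + (-28 - 1/12))*147 = (-98 - 337/12)*147 = -1513/12*147 = -74137/4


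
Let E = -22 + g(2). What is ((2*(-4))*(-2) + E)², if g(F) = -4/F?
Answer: 64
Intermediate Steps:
E = -24 (E = -22 - 4/2 = -22 - 4*½ = -22 - 2 = -24)
((2*(-4))*(-2) + E)² = ((2*(-4))*(-2) - 24)² = (-8*(-2) - 24)² = (16 - 24)² = (-8)² = 64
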